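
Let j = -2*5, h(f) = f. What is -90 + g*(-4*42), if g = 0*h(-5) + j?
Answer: 1590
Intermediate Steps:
j = -10
g = -10 (g = 0*(-5) - 10 = 0 - 10 = -10)
-90 + g*(-4*42) = -90 - (-40)*42 = -90 - 10*(-168) = -90 + 1680 = 1590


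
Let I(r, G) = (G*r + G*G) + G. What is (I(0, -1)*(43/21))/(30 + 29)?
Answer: 0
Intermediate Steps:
I(r, G) = G + G**2 + G*r (I(r, G) = (G*r + G**2) + G = (G**2 + G*r) + G = G + G**2 + G*r)
(I(0, -1)*(43/21))/(30 + 29) = ((-(1 - 1 + 0))*(43/21))/(30 + 29) = ((-1*0)*(43*(1/21)))/59 = (0*(43/21))*(1/59) = 0*(1/59) = 0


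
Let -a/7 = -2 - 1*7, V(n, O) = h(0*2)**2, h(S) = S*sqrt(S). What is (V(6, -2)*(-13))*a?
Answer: 0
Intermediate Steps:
h(S) = S**(3/2)
V(n, O) = 0 (V(n, O) = ((0*2)**(3/2))**2 = (0**(3/2))**2 = 0**2 = 0)
a = 63 (a = -7*(-2 - 1*7) = -7*(-2 - 7) = -7*(-9) = 63)
(V(6, -2)*(-13))*a = (0*(-13))*63 = 0*63 = 0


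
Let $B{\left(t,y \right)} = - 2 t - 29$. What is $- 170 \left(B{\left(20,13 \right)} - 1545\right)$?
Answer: $274380$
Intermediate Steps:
$B{\left(t,y \right)} = -29 - 2 t$
$- 170 \left(B{\left(20,13 \right)} - 1545\right) = - 170 \left(\left(-29 - 40\right) - 1545\right) = - 170 \left(-69 - 1545\right) = \left(-170\right) \left(-1614\right) = 274380$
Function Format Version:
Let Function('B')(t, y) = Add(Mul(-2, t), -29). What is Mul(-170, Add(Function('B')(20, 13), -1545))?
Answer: 274380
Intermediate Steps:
Function('B')(t, y) = Add(-29, Mul(-2, t))
Mul(-170, Add(Function('B')(20, 13), -1545)) = Mul(-170, Add(Add(-29, Mul(-2, 20)), -1545)) = Mul(-170, Add(Add(-29, -40), -1545)) = Mul(-170, Add(-69, -1545)) = Mul(-170, -1614) = 274380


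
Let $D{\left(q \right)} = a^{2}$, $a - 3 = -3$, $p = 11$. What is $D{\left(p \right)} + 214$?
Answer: $214$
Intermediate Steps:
$a = 0$ ($a = 3 - 3 = 0$)
$D{\left(q \right)} = 0$ ($D{\left(q \right)} = 0^{2} = 0$)
$D{\left(p \right)} + 214 = 0 + 214 = 214$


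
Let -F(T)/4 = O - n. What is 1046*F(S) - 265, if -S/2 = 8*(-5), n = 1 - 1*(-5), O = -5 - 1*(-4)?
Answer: 29023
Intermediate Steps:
O = -1 (O = -5 + 4 = -1)
n = 6 (n = 1 + 5 = 6)
S = 80 (S = -16*(-5) = -2*(-40) = 80)
F(T) = 28 (F(T) = -4*(-1 - 1*6) = -4*(-1 - 6) = -4*(-7) = 28)
1046*F(S) - 265 = 1046*28 - 265 = 29288 - 265 = 29023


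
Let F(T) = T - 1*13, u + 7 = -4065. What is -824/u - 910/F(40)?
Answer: -460409/13743 ≈ -33.501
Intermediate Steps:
u = -4072 (u = -7 - 4065 = -4072)
F(T) = -13 + T (F(T) = T - 13 = -13 + T)
-824/u - 910/F(40) = -824/(-4072) - 910/(-13 + 40) = -824*(-1/4072) - 910/27 = 103/509 - 910*1/27 = 103/509 - 910/27 = -460409/13743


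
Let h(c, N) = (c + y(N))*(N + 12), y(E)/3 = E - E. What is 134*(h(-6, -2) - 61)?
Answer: -16214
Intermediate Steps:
y(E) = 0 (y(E) = 3*(E - E) = 3*0 = 0)
h(c, N) = c*(12 + N) (h(c, N) = (c + 0)*(N + 12) = c*(12 + N))
134*(h(-6, -2) - 61) = 134*(-6*(12 - 2) - 61) = 134*(-6*10 - 61) = 134*(-60 - 61) = 134*(-121) = -16214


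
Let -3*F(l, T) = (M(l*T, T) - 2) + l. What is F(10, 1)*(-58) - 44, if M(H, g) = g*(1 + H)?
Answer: 970/3 ≈ 323.33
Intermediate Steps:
F(l, T) = ⅔ - l/3 - T*(1 + T*l)/3 (F(l, T) = -((T*(1 + l*T) - 2) + l)/3 = -((T*(1 + T*l) - 2) + l)/3 = -((-2 + T*(1 + T*l)) + l)/3 = -(-2 + l + T*(1 + T*l))/3 = ⅔ - l/3 - T*(1 + T*l)/3)
F(10, 1)*(-58) - 44 = (⅔ - ⅓*10 - ⅓*1*(1 + 1*10))*(-58) - 44 = (⅔ - 10/3 - ⅓*1*(1 + 10))*(-58) - 44 = (⅔ - 10/3 - ⅓*1*11)*(-58) - 44 = (⅔ - 10/3 - 11/3)*(-58) - 44 = -19/3*(-58) - 44 = 1102/3 - 44 = 970/3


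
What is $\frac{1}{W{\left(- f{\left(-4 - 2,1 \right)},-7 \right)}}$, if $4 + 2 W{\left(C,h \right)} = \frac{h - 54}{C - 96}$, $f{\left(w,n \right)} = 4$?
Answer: $- \frac{200}{339} \approx -0.58997$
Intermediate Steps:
$W{\left(C,h \right)} = -2 + \frac{-54 + h}{2 \left(-96 + C\right)}$ ($W{\left(C,h \right)} = -2 + \frac{\left(h - 54\right) \frac{1}{C - 96}}{2} = -2 + \frac{\left(-54 + h\right) \frac{1}{-96 + C}}{2} = -2 + \frac{\frac{1}{-96 + C} \left(-54 + h\right)}{2} = -2 + \frac{-54 + h}{2 \left(-96 + C\right)}$)
$\frac{1}{W{\left(- f{\left(-4 - 2,1 \right)},-7 \right)}} = \frac{1}{\frac{1}{2} \frac{1}{-96 - 4} \left(330 - 7 - 4 \left(\left(-1\right) 4\right)\right)} = \frac{1}{\frac{1}{2} \frac{1}{-96 - 4} \left(330 - 7 - -16\right)} = \frac{1}{\frac{1}{2} \frac{1}{-100} \left(330 - 7 + 16\right)} = \frac{1}{\frac{1}{2} \left(- \frac{1}{100}\right) 339} = \frac{1}{- \frac{339}{200}} = - \frac{200}{339}$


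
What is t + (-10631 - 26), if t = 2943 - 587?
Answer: -8301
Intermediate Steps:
t = 2356
t + (-10631 - 26) = 2356 + (-10631 - 26) = 2356 - 10657 = -8301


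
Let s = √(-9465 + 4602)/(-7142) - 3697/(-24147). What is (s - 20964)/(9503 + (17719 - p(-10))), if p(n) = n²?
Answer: -506214011/654914934 - I*√4863/193705324 ≈ -0.77295 - 3.6001e-7*I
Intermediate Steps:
s = 3697/24147 - I*√4863/7142 (s = √(-4863)*(-1/7142) - 3697*(-1/24147) = (I*√4863)*(-1/7142) + 3697/24147 = -I*√4863/7142 + 3697/24147 = 3697/24147 - I*√4863/7142 ≈ 0.1531 - 0.0097641*I)
(s - 20964)/(9503 + (17719 - p(-10))) = ((3697/24147 - I*√4863/7142) - 20964)/(9503 + (17719 - 1*(-10)²)) = (-506214011/24147 - I*√4863/7142)/(9503 + (17719 - 1*100)) = (-506214011/24147 - I*√4863/7142)/(9503 + (17719 - 100)) = (-506214011/24147 - I*√4863/7142)/(9503 + 17619) = (-506214011/24147 - I*√4863/7142)/27122 = (-506214011/24147 - I*√4863/7142)*(1/27122) = -506214011/654914934 - I*√4863/193705324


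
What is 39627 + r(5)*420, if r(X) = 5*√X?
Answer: 39627 + 2100*√5 ≈ 44323.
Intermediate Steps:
39627 + r(5)*420 = 39627 + (5*√5)*420 = 39627 + 2100*√5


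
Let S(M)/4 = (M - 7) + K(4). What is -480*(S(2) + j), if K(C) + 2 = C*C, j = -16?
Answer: -9600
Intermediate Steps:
K(C) = -2 + C² (K(C) = -2 + C*C = -2 + C²)
S(M) = 28 + 4*M (S(M) = 4*((M - 7) + (-2 + 4²)) = 4*((-7 + M) + (-2 + 16)) = 4*((-7 + M) + 14) = 4*(7 + M) = 28 + 4*M)
-480*(S(2) + j) = -480*((28 + 4*2) - 16) = -480*((28 + 8) - 16) = -480*(36 - 16) = -480*20 = -9600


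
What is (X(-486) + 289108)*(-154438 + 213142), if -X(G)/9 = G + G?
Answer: 17485338624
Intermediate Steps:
X(G) = -18*G (X(G) = -9*(G + G) = -18*G)
(X(-486) + 289108)*(-154438 + 213142) = (-18*(-486) + 289108)*(-154438 + 213142) = (8748 + 289108)*58704 = 297856*58704 = 17485338624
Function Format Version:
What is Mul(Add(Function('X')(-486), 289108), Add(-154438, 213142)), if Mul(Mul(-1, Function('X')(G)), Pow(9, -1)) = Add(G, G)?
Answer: 17485338624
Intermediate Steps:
Function('X')(G) = Mul(-18, G) (Function('X')(G) = Mul(-9, Add(G, G)) = Mul(-9, Mul(2, G)) = Mul(-18, G))
Mul(Add(Function('X')(-486), 289108), Add(-154438, 213142)) = Mul(Add(Mul(-18, -486), 289108), Add(-154438, 213142)) = Mul(Add(8748, 289108), 58704) = Mul(297856, 58704) = 17485338624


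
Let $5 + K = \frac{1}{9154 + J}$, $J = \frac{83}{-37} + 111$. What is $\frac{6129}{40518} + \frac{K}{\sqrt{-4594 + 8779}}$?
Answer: $\frac{681}{4502} - \frac{190397 \sqrt{465}}{53121910} \approx 0.073978$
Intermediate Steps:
$J = \frac{4024}{37}$ ($J = 83 \left(- \frac{1}{37}\right) + 111 = - \frac{83}{37} + 111 = \frac{4024}{37} \approx 108.76$)
$K = - \frac{1713573}{342722}$ ($K = -5 + \frac{1}{9154 + \frac{4024}{37}} = -5 + \frac{1}{\frac{342722}{37}} = -5 + \frac{37}{342722} = - \frac{1713573}{342722} \approx -4.9999$)
$\frac{6129}{40518} + \frac{K}{\sqrt{-4594 + 8779}} = \frac{6129}{40518} - \frac{1713573}{342722 \sqrt{-4594 + 8779}} = 6129 \cdot \frac{1}{40518} - \frac{1713573}{342722 \sqrt{4185}} = \frac{681}{4502} - \frac{1713573}{342722 \cdot 3 \sqrt{465}} = \frac{681}{4502} - \frac{1713573 \frac{\sqrt{465}}{1395}}{342722} = \frac{681}{4502} - \frac{190397 \sqrt{465}}{53121910}$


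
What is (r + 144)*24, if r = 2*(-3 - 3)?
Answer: 3168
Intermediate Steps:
r = -12 (r = 2*(-6) = -12)
(r + 144)*24 = (-12 + 144)*24 = 132*24 = 3168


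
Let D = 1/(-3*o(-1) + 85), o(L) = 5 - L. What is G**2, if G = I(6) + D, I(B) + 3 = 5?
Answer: 18225/4489 ≈ 4.0599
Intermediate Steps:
I(B) = 2 (I(B) = -3 + 5 = 2)
D = 1/67 (D = 1/(-3*(5 - 1*(-1)) + 85) = 1/(-3*(5 + 1) + 85) = 1/(-3*6 + 85) = 1/(-18 + 85) = 1/67 ≈ 0.014925)
G = 135/67 (G = 2 + 1/67 = 135/67 ≈ 2.0149)
G**2 = (135/67)**2 = 18225/4489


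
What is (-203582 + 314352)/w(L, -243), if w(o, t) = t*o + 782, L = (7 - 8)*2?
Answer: 55385/634 ≈ 87.358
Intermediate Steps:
L = -2 (L = -1*2 = -2)
w(o, t) = 782 + o*t (w(o, t) = o*t + 782 = 782 + o*t)
(-203582 + 314352)/w(L, -243) = (-203582 + 314352)/(782 - 2*(-243)) = 110770/(782 + 486) = 110770/1268 = 110770*(1/1268) = 55385/634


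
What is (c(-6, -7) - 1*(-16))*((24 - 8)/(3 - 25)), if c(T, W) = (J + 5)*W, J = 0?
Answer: 152/11 ≈ 13.818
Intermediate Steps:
c(T, W) = 5*W (c(T, W) = (0 + 5)*W = 5*W)
(c(-6, -7) - 1*(-16))*((24 - 8)/(3 - 25)) = (5*(-7) - 1*(-16))*((24 - 8)/(3 - 25)) = (-35 + 16)*(16/(-22)) = -304*(-1)/22 = -19*(-8/11) = 152/11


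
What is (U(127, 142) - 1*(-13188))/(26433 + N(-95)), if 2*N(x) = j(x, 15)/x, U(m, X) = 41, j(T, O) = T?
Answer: 26458/52867 ≈ 0.50046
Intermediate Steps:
N(x) = ½ (N(x) = (x/x)/2 = (½)*1 = ½)
(U(127, 142) - 1*(-13188))/(26433 + N(-95)) = (41 - 1*(-13188))/(26433 + ½) = (41 + 13188)/(52867/2) = 13229*(2/52867) = 26458/52867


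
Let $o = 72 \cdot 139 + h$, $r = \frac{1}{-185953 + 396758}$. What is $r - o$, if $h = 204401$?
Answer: $- \frac{45198489244}{210805} \approx -2.1441 \cdot 10^{5}$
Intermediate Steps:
$r = \frac{1}{210805} \approx 4.7437 \cdot 10^{-6}$
$o = 214409$ ($o = 72 \cdot 139 + 204401 = 10008 + 204401 = 214409$)
$r - o = \frac{1}{210805} - 214409 = - \frac{45198489244}{210805}$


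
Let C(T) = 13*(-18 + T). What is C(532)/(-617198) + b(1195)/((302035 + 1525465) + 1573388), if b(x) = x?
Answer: -10993591003/1049510635912 ≈ -0.010475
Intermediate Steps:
C(T) = -234 + 13*T
C(532)/(-617198) + b(1195)/((302035 + 1525465) + 1573388) = (-234 + 13*532)/(-617198) + 1195/((302035 + 1525465) + 1573388) = (-234 + 6916)*(-1/617198) + 1195/(1827500 + 1573388) = 6682*(-1/617198) + 1195/3400888 = -3341/308599 + 1195*(1/3400888) = -3341/308599 + 1195/3400888 = -10993591003/1049510635912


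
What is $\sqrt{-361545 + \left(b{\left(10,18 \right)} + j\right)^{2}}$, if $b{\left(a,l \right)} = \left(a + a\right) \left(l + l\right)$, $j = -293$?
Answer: $4 i \sqrt{11201} \approx 423.34 i$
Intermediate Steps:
$b{\left(a,l \right)} = 4 a l$ ($b{\left(a,l \right)} = 2 a 2 l = 4 a l$)
$\sqrt{-361545 + \left(b{\left(10,18 \right)} + j\right)^{2}} = \sqrt{-361545 + \left(4 \cdot 10 \cdot 18 - 293\right)^{2}} = \sqrt{-361545 + \left(720 - 293\right)^{2}} = \sqrt{-361545 + 427^{2}} = \sqrt{-361545 + 182329} = \sqrt{-179216} = 4 i \sqrt{11201}$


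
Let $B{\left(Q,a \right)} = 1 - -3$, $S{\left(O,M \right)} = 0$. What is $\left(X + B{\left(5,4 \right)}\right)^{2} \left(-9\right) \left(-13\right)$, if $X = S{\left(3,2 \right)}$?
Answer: $1872$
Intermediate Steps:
$B{\left(Q,a \right)} = 4$ ($B{\left(Q,a \right)} = 1 + 3 = 4$)
$X = 0$
$\left(X + B{\left(5,4 \right)}\right)^{2} \left(-9\right) \left(-13\right) = \left(0 + 4\right)^{2} \left(-9\right) \left(-13\right) = 4^{2} \left(-9\right) \left(-13\right) = 16 \left(-9\right) \left(-13\right) = \left(-144\right) \left(-13\right) = 1872$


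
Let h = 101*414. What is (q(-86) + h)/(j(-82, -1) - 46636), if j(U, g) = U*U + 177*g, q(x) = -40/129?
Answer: -5393966/5171481 ≈ -1.0430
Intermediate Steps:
q(x) = -40/129 (q(x) = -40*1/129 = -40/129)
h = 41814
j(U, g) = U² + 177*g
(q(-86) + h)/(j(-82, -1) - 46636) = (-40/129 + 41814)/(((-82)² + 177*(-1)) - 46636) = 5393966/(129*((6724 - 177) - 46636)) = 5393966/(129*(6547 - 46636)) = (5393966/129)/(-40089) = (5393966/129)*(-1/40089) = -5393966/5171481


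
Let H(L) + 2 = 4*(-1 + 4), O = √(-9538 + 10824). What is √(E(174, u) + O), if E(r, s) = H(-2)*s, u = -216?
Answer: √(-2160 + √1286) ≈ 46.088*I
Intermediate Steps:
O = √1286 ≈ 35.861
H(L) = 10 (H(L) = -2 + 4*(-1 + 4) = -2 + 4*3 = -2 + 12 = 10)
E(r, s) = 10*s
√(E(174, u) + O) = √(10*(-216) + √1286) = √(-2160 + √1286)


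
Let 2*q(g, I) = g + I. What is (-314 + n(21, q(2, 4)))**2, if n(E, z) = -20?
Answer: 111556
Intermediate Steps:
q(g, I) = I/2 + g/2 (q(g, I) = (g + I)/2 = (I + g)/2 = I/2 + g/2)
(-314 + n(21, q(2, 4)))**2 = (-314 - 20)**2 = (-334)**2 = 111556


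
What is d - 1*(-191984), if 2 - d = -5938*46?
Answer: 465134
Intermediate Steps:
d = 273150 (d = 2 - (-5938)*46 = 2 - 1*(-273148) = 2 + 273148 = 273150)
d - 1*(-191984) = 273150 - 1*(-191984) = 273150 + 191984 = 465134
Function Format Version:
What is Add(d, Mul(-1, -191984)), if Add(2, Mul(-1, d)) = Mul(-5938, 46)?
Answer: 465134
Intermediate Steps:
d = 273150 (d = Add(2, Mul(-1, Mul(-5938, 46))) = Add(2, Mul(-1, -273148)) = Add(2, 273148) = 273150)
Add(d, Mul(-1, -191984)) = Add(273150, Mul(-1, -191984)) = Add(273150, 191984) = 465134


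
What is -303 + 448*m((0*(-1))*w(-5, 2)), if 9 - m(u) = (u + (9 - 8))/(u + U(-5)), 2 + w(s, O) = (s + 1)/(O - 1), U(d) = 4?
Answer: 3617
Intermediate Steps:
w(s, O) = -2 + (1 + s)/(-1 + O) (w(s, O) = -2 + (s + 1)/(O - 1) = -2 + (1 + s)/(-1 + O))
m(u) = 9 - (1 + u)/(4 + u) (m(u) = 9 - (u + (9 - 8))/(u + 4) = 9 - (u + 1)/(4 + u) = 9 - (1 + u)/(4 + u))
-303 + 448*m((0*(-1))*w(-5, 2)) = -303 + 448*((35 + 8*((0*(-1))*((3 - 5 - 2*2)/(-1 + 2))))/(4 + (0*(-1))*((3 - 5 - 2*2)/(-1 + 2)))) = -303 + 448*((35 + 8*(0*((3 - 5 - 4)/1)))/(4 + 0*((3 - 5 - 4)/1))) = -303 + 448*((35 + 8*(0*(1*(-6))))/(4 + 0*(1*(-6)))) = -303 + 448*((35 + 8*(0*(-6)))/(4 + 0*(-6))) = -303 + 448*((35 + 8*0)/(4 + 0)) = -303 + 448*((35 + 0)/4) = -303 + 448*((¼)*35) = -303 + 448*(35/4) = -303 + 3920 = 3617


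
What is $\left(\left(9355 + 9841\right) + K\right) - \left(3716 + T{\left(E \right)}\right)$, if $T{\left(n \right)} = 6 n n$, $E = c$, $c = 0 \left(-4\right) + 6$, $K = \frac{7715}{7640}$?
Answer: $\frac{23324935}{1528} \approx 15265.0$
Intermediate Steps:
$K = \frac{1543}{1528}$ ($K = 7715 \cdot \frac{1}{7640} = \frac{1543}{1528} \approx 1.0098$)
$c = 6$ ($c = 0 + 6 = 6$)
$E = 6$
$T{\left(n \right)} = 6 n^{2}$
$\left(\left(9355 + 9841\right) + K\right) - \left(3716 + T{\left(E \right)}\right) = \left(\left(9355 + 9841\right) + \frac{1543}{1528}\right) - \left(3716 + 6 \cdot 6^{2}\right) = \left(19196 + \frac{1543}{1528}\right) - \left(3716 + 6 \cdot 36\right) = \frac{29333031}{1528} - \left(3716 + 216\right) = \frac{29333031}{1528} - 3932 = \frac{23324935}{1528}$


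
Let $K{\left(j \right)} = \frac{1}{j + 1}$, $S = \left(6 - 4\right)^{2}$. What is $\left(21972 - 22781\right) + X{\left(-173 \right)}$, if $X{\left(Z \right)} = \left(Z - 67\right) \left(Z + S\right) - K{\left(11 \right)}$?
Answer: $\frac{477011}{12} \approx 39751.0$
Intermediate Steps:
$S = 4$ ($S = 2^{2} = 4$)
$K{\left(j \right)} = \frac{1}{1 + j}$
$X{\left(Z \right)} = - \frac{1}{12} + \left(-67 + Z\right) \left(4 + Z\right)$ ($X{\left(Z \right)} = \left(Z - 67\right) \left(Z + 4\right) - \frac{1}{1 + 11} = \left(-67 + Z\right) \left(4 + Z\right) - \frac{1}{12} = - \frac{1}{12} + \left(-67 + Z\right) \left(4 + Z\right)$)
$\left(21972 - 22781\right) + X{\left(-173 \right)} = \left(21972 - 22781\right) - \left(- \frac{127571}{12} - 29929\right) = -809 + \left(- \frac{3217}{12} + 29929 + 10899\right) = -809 + \frac{486719}{12} = \frac{477011}{12}$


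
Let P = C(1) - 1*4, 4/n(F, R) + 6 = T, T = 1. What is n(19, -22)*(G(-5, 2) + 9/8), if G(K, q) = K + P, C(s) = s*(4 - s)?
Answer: 39/10 ≈ 3.9000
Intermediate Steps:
n(F, R) = -⅘ (n(F, R) = 4/(-6 + 1) = 4/(-5) = 4*(-⅕) = -⅘)
P = -1 (P = 1*(4 - 1*1) - 1*4 = 1*(4 - 1) - 4 = 1*3 - 4 = 3 - 4 = -1)
G(K, q) = -1 + K (G(K, q) = K - 1 = -1 + K)
n(19, -22)*(G(-5, 2) + 9/8) = -4*((-1 - 5) + 9/8)/5 = -4*(-6 + 9*(⅛))/5 = -4*(-6 + 9/8)/5 = -⅘*(-39/8) = 39/10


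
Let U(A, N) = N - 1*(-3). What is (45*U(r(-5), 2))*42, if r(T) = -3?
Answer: 9450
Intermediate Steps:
U(A, N) = 3 + N (U(A, N) = N + 3 = 3 + N)
(45*U(r(-5), 2))*42 = (45*(3 + 2))*42 = (45*5)*42 = 225*42 = 9450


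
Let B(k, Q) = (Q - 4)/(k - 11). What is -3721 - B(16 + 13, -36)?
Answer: -33469/9 ≈ -3718.8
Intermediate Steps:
B(k, Q) = (-4 + Q)/(-11 + k)
-3721 - B(16 + 13, -36) = -3721 - (-4 - 36)/(-11 + (16 + 13)) = -3721 - (-40)/(-11 + 29) = -3721 - (-40)/18 = -3721 - 1*(-20/9) = -3721 + 20/9 = -33469/9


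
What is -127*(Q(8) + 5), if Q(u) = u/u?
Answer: -762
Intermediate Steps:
Q(u) = 1
-127*(Q(8) + 5) = -127*(1 + 5) = -127*6 = -762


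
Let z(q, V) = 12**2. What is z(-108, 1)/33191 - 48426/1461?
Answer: -535698994/16164017 ≈ -33.141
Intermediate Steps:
z(q, V) = 144
z(-108, 1)/33191 - 48426/1461 = 144/33191 - 48426/1461 = 144*(1/33191) - 48426*1/1461 = 144/33191 - 16142/487 = -535698994/16164017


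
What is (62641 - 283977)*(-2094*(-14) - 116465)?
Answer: 19289211064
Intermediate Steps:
(62641 - 283977)*(-2094*(-14) - 116465) = -221336*(29316 - 116465) = -221336*(-87149) = 19289211064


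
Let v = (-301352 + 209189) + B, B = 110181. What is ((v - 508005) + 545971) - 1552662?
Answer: -1496678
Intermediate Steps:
v = 18018 (v = (-301352 + 209189) + 110181 = -92163 + 110181 = 18018)
((v - 508005) + 545971) - 1552662 = ((18018 - 508005) + 545971) - 1552662 = (-489987 + 545971) - 1552662 = 55984 - 1552662 = -1496678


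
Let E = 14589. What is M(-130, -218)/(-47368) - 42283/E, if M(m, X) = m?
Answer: -1000482287/345525876 ≈ -2.8955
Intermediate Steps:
M(-130, -218)/(-47368) - 42283/E = -130/(-47368) - 42283/14589 = -130*(-1/47368) - 42283*1/14589 = 65/23684 - 42283/14589 = -1000482287/345525876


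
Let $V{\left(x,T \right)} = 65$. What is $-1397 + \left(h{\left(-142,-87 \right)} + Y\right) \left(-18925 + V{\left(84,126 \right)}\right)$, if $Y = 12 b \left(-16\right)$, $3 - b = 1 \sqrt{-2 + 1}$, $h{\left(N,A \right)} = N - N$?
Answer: $10861963 - 3621120 i \approx 1.0862 \cdot 10^{7} - 3.6211 \cdot 10^{6} i$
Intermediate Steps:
$h{\left(N,A \right)} = 0$
$b = 3 - i$ ($b = 3 - 1 \sqrt{-2 + 1} = 3 - 1 \sqrt{-1} = 3 - 1 i = 3 - i \approx 3.0 - 1.0 i$)
$Y = -576 + 192 i$ ($Y = 12 \left(3 - i\right) \left(-16\right) = \left(36 - 12 i\right) \left(-16\right) = -576 + 192 i \approx -576.0 + 192.0 i$)
$-1397 + \left(h{\left(-142,-87 \right)} + Y\right) \left(-18925 + V{\left(84,126 \right)}\right) = -1397 + \left(0 - \left(576 - 192 i\right)\right) \left(-18925 + 65\right) = -1397 + \left(-576 + 192 i\right) \left(-18860\right) = -1397 + \left(10863360 - 3621120 i\right) = 10861963 - 3621120 i$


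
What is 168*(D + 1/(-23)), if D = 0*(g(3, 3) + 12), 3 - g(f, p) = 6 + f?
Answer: -168/23 ≈ -7.3043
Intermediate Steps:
g(f, p) = -3 - f (g(f, p) = 3 - (6 + f) = 3 + (-6 - f) = -3 - f)
D = 0 (D = 0*((-3 - 1*3) + 12) = 0*((-3 - 3) + 12) = 0*(-6 + 12) = 0*6 = 0)
168*(D + 1/(-23)) = 168*(0 + 1/(-23)) = 168*(0 - 1/23) = 168*(-1/23) = -168/23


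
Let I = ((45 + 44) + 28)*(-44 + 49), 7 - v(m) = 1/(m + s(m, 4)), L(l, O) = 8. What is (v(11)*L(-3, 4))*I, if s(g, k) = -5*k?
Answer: 33280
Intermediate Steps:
v(m) = 7 - 1/(-20 + m) (v(m) = 7 - 1/(m - 5*4) = 7 - 1/(m - 20) = 7 - 1/(-20 + m))
I = 585 (I = (89 + 28)*5 = 117*5 = 585)
(v(11)*L(-3, 4))*I = (((-141 + 7*11)/(-20 + 11))*8)*585 = (((-141 + 77)/(-9))*8)*585 = (-⅑*(-64)*8)*585 = ((64/9)*8)*585 = (512/9)*585 = 33280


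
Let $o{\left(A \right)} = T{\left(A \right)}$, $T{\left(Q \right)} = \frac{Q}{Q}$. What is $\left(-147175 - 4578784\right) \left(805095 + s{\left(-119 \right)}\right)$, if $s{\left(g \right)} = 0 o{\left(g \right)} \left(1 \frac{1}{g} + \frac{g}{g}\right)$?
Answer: $-3804845961105$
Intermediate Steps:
$T{\left(Q \right)} = 1$
$o{\left(A \right)} = 1$
$s{\left(g \right)} = 0$ ($s{\left(g \right)} = 0 \cdot 1 \left(1 \frac{1}{g} + \frac{g}{g}\right) = 0 \left(\frac{1}{g} + 1\right) = 0 \left(1 + \frac{1}{g}\right) = 0$)
$\left(-147175 - 4578784\right) \left(805095 + s{\left(-119 \right)}\right) = \left(-147175 - 4578784\right) \left(805095 + 0\right) = \left(-4725959\right) 805095 = -3804845961105$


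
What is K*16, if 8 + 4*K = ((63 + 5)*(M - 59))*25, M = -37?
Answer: -652832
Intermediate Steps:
K = -40802 (K = -2 + (((63 + 5)*(-37 - 59))*25)/4 = -2 + ((68*(-96))*25)/4 = -2 + (-6528*25)/4 = -2 + (1/4)*(-163200) = -2 - 40800 = -40802)
K*16 = -40802*16 = -652832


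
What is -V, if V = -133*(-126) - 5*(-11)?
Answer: -16813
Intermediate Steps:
V = 16813 (V = 16758 + 55 = 16813)
-V = -1*16813 = -16813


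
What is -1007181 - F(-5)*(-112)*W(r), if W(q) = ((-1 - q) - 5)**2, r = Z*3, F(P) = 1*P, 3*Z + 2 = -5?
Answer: -1007741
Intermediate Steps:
Z = -7/3 (Z = -2/3 + (1/3)*(-5) = -2/3 - 5/3 = -7/3 ≈ -2.3333)
F(P) = P
r = -7 (r = -7/3*3 = -7)
W(q) = (-6 - q)**2
-1007181 - F(-5)*(-112)*W(r) = -1007181 - (-5*(-112))*(6 - 7)**2 = -1007181 - 560*(-1)**2 = -1007181 - 560 = -1007741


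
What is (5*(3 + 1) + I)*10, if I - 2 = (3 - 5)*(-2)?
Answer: 260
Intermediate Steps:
I = 6 (I = 2 + (3 - 5)*(-2) = 2 - 2*(-2) = 2 + 4 = 6)
(5*(3 + 1) + I)*10 = (5*(3 + 1) + 6)*10 = (5*4 + 6)*10 = (20 + 6)*10 = 26*10 = 260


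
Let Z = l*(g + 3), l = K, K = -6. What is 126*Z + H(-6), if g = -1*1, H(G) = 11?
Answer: -1501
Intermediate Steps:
l = -6
g = -1
Z = -12 (Z = -6*(-1 + 3) = -6*2 = -12)
126*Z + H(-6) = 126*(-12) + 11 = -1512 + 11 = -1501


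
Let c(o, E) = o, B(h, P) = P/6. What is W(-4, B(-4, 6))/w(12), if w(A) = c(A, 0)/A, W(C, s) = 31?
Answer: 31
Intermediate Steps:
B(h, P) = P/6 (B(h, P) = P*(1/6) = P/6)
w(A) = 1 (w(A) = A/A = 1)
W(-4, B(-4, 6))/w(12) = 31/1 = 31*1 = 31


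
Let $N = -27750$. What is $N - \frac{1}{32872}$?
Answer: $- \frac{912198001}{32872} \approx -27750.0$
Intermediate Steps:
$N - \frac{1}{32872} = -27750 - \frac{1}{32872} = - \frac{912198001}{32872}$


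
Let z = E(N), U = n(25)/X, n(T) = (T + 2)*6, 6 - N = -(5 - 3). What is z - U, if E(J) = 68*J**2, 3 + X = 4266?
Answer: 6184138/1421 ≈ 4352.0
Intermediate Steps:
X = 4263 (X = -3 + 4266 = 4263)
N = 8 (N = 6 - (-1)*(5 - 3) = 6 - (-1)*2 = 6 - 1*(-2) = 6 + 2 = 8)
n(T) = 12 + 6*T (n(T) = (2 + T)*6 = 12 + 6*T)
U = 54/1421 (U = (12 + 6*25)/4263 = (12 + 150)*(1/4263) = 162*(1/4263) = 54/1421 ≈ 0.038001)
z = 4352 (z = 68*8**2 = 68*64 = 4352)
z - U = 4352 - 1*54/1421 = 4352 - 54/1421 = 6184138/1421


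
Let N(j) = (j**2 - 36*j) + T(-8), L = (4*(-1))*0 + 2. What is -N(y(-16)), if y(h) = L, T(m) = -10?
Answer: 78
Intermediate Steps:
L = 2 (L = -4*0 + 2 = 0 + 2 = 2)
y(h) = 2
N(j) = -10 + j**2 - 36*j (N(j) = (j**2 - 36*j) - 10 = -10 + j**2 - 36*j)
-N(y(-16)) = -(-10 + 2**2 - 36*2) = -(-10 + 4 - 72) = -1*(-78) = 78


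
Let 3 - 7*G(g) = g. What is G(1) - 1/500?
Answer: 993/3500 ≈ 0.28371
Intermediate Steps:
G(g) = 3/7 - g/7
G(1) - 1/500 = (3/7 - ⅐*1) - 1/500 = (3/7 - ⅐) - 1*1/500 = 2/7 - 1/500 = 993/3500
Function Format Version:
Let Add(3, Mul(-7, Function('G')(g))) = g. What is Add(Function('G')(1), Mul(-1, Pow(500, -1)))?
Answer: Rational(993, 3500) ≈ 0.28371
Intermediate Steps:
Function('G')(g) = Add(Rational(3, 7), Mul(Rational(-1, 7), g))
Add(Function('G')(1), Mul(-1, Pow(500, -1))) = Add(Add(Rational(3, 7), Mul(Rational(-1, 7), 1)), Mul(-1, Pow(500, -1))) = Add(Add(Rational(3, 7), Rational(-1, 7)), Mul(-1, Rational(1, 500))) = Add(Rational(2, 7), Rational(-1, 500)) = Rational(993, 3500)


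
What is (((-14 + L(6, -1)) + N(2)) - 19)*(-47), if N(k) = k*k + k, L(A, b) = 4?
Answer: 1081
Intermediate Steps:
N(k) = k + k² (N(k) = k² + k = k + k²)
(((-14 + L(6, -1)) + N(2)) - 19)*(-47) = (((-14 + 4) + 2*(1 + 2)) - 19)*(-47) = ((-10 + 2*3) - 19)*(-47) = ((-10 + 6) - 19)*(-47) = (-4 - 19)*(-47) = -23*(-47) = 1081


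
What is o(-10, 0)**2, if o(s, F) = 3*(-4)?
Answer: 144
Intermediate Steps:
o(s, F) = -12
o(-10, 0)**2 = (-12)**2 = 144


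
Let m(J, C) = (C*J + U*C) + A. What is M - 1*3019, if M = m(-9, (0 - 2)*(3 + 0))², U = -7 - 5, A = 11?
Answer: 15750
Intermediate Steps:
U = -12
m(J, C) = 11 - 12*C + C*J (m(J, C) = (C*J - 12*C) + 11 = (-12*C + C*J) + 11 = 11 - 12*C + C*J)
M = 18769 (M = (11 - 12*(0 - 2)*(3 + 0) + ((0 - 2)*(3 + 0))*(-9))² = (11 - (-24)*3 - 2*3*(-9))² = (11 - 12*(-6) - 6*(-9))² = (11 + 72 + 54)² = 137² = 18769)
M - 1*3019 = 18769 - 1*3019 = 18769 - 3019 = 15750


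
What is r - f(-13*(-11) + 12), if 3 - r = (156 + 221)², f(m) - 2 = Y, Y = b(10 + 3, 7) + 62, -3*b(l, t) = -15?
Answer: -142195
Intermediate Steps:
b(l, t) = 5 (b(l, t) = -⅓*(-15) = 5)
Y = 67 (Y = 5 + 62 = 67)
f(m) = 69 (f(m) = 2 + 67 = 69)
r = -142126 (r = 3 - (156 + 221)² = 3 - 1*377² = 3 - 1*142129 = 3 - 142129 = -142126)
r - f(-13*(-11) + 12) = -142126 - 1*69 = -142126 - 69 = -142195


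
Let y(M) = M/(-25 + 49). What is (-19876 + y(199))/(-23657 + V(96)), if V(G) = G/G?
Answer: 476825/567744 ≈ 0.83986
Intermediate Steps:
V(G) = 1
y(M) = M/24
(-19876 + y(199))/(-23657 + V(96)) = (-19876 + (1/24)*199)/(-23657 + 1) = (-19876 + 199/24)/(-23656) = -476825/24*(-1/23656) = 476825/567744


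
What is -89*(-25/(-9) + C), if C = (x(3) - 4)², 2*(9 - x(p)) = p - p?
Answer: -22250/9 ≈ -2472.2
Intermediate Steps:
x(p) = 9 (x(p) = 9 - (p - p)/2 = 9 - ½*0 = 9 + 0 = 9)
C = 25 (C = (9 - 4)² = 5² = 25)
-89*(-25/(-9) + C) = -89*(-25/(-9) + 25) = -89*(-25*(-⅑) + 25) = -89*(25/9 + 25) = -89*250/9 = -22250/9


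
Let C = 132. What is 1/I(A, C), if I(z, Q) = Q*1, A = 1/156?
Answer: 1/132 ≈ 0.0075758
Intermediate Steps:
A = 1/156 ≈ 0.0064103
I(z, Q) = Q
1/I(A, C) = 1/132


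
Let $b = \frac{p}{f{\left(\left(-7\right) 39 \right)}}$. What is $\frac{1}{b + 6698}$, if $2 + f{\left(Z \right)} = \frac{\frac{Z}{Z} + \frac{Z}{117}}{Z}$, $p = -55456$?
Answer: $\frac{817}{28181498} \approx 2.8991 \cdot 10^{-5}$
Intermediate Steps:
$f{\left(Z \right)} = -2 + \frac{1 + \frac{Z}{117}}{Z}$ ($f{\left(Z \right)} = -2 + \frac{\frac{Z}{Z} + \frac{Z}{117}}{Z} = -2 + \frac{1 + Z \frac{1}{117}}{Z} = -2 + \frac{1 + \frac{Z}{117}}{Z}$)
$b = \frac{22709232}{817}$ ($b = - \frac{55456}{- \frac{233}{117} + \frac{1}{\left(-7\right) 39}} = - \frac{55456}{- \frac{233}{117} + \frac{1}{-273}} = - \frac{55456}{- \frac{233}{117} - \frac{1}{273}} = - \frac{55456}{- \frac{1634}{819}} = \left(-55456\right) \left(- \frac{819}{1634}\right) = \frac{22709232}{817} \approx 27796.0$)
$\frac{1}{b + 6698} = \frac{1}{\frac{22709232}{817} + 6698} = \frac{1}{\frac{28181498}{817}} = \frac{817}{28181498}$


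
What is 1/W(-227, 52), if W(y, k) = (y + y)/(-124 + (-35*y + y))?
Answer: -3797/227 ≈ -16.727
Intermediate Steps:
W(y, k) = 2*y/(-124 - 34*y) (W(y, k) = (2*y)/(-124 - 34*y) = 2*y/(-124 - 34*y))
1/W(-227, 52) = 1/(-1*(-227)/(62 + 17*(-227))) = 1/(-1*(-227)/(62 - 3859)) = 1/(-1*(-227)/(-3797)) = 1/(-1*(-227)*(-1/3797)) = 1/(-227/3797) = -3797/227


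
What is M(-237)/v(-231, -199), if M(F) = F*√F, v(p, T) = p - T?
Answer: 237*I*√237/32 ≈ 114.02*I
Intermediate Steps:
M(F) = F^(3/2)
M(-237)/v(-231, -199) = (-237)^(3/2)/(-231 - 1*(-199)) = (-237*I*√237)/(-231 + 199) = -237*I*√237/(-32) = -237*I*√237*(-1/32) = 237*I*√237/32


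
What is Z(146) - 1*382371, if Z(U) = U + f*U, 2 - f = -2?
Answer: -381641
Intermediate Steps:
f = 4 (f = 2 - 1*(-2) = 2 + 2 = 4)
Z(U) = 5*U (Z(U) = U + 4*U = 5*U)
Z(146) - 1*382371 = 5*146 - 1*382371 = 730 - 382371 = -381641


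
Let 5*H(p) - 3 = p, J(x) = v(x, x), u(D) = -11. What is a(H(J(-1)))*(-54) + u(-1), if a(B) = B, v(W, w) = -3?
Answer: -11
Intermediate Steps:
J(x) = -3
H(p) = 3/5 + p/5
a(H(J(-1)))*(-54) + u(-1) = (3/5 + (1/5)*(-3))*(-54) - 11 = (3/5 - 3/5)*(-54) - 11 = 0*(-54) - 11 = 0 - 11 = -11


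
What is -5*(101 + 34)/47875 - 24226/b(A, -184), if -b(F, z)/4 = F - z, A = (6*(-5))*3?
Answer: 23191319/360020 ≈ 64.417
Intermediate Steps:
A = -90 (A = -30*3 = -90)
b(F, z) = -4*F + 4*z (b(F, z) = -4*(F - z) = -4*F + 4*z)
-5*(101 + 34)/47875 - 24226/b(A, -184) = -5*(101 + 34)/47875 - 24226/(-4*(-90) + 4*(-184)) = -5*135*(1/47875) - 24226/(360 - 736) = -675*1/47875 - 24226/(-376) = -27/1915 - 24226*(-1/376) = -27/1915 + 12113/188 = 23191319/360020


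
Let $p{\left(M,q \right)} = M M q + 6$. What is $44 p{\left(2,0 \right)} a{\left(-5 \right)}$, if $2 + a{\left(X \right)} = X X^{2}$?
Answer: $-33528$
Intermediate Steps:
$p{\left(M,q \right)} = 6 + q M^{2}$ ($p{\left(M,q \right)} = M^{2} q + 6 = q M^{2} + 6 = 6 + q M^{2}$)
$a{\left(X \right)} = -2 + X^{3}$ ($a{\left(X \right)} = -2 + X X^{2} = -2 + X^{3}$)
$44 p{\left(2,0 \right)} a{\left(-5 \right)} = 44 \left(6 + 0 \cdot 2^{2}\right) \left(-2 + \left(-5\right)^{3}\right) = 44 \left(6 + 0 \cdot 4\right) \left(-2 - 125\right) = 44 \left(6 + 0\right) \left(-127\right) = 44 \cdot 6 \left(-127\right) = 264 \left(-127\right) = -33528$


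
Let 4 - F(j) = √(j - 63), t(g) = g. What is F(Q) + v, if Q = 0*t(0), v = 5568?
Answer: 5572 - 3*I*√7 ≈ 5572.0 - 7.9373*I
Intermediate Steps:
Q = 0 (Q = 0*0 = 0)
F(j) = 4 - √(-63 + j) (F(j) = 4 - √(j - 63) = 4 - √(-63 + j))
F(Q) + v = (4 - √(-63 + 0)) + 5568 = (4 - √(-63)) + 5568 = (4 - 3*I*√7) + 5568 = 5572 - 3*I*√7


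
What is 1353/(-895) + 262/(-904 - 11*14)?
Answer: -832982/473455 ≈ -1.7594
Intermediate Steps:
1353/(-895) + 262/(-904 - 11*14) = 1353*(-1/895) + 262/(-904 - 154) = -1353/895 + 262/(-1058) = -1353/895 + 262*(-1/1058) = -1353/895 - 131/529 = -832982/473455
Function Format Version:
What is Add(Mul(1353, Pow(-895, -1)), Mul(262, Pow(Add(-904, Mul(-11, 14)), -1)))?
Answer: Rational(-832982, 473455) ≈ -1.7594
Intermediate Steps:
Add(Mul(1353, Pow(-895, -1)), Mul(262, Pow(Add(-904, Mul(-11, 14)), -1))) = Add(Mul(1353, Rational(-1, 895)), Mul(262, Pow(Add(-904, -154), -1))) = Add(Rational(-1353, 895), Mul(262, Pow(-1058, -1))) = Add(Rational(-1353, 895), Mul(262, Rational(-1, 1058))) = Add(Rational(-1353, 895), Rational(-131, 529)) = Rational(-832982, 473455)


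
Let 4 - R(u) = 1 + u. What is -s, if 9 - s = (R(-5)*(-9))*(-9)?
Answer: 639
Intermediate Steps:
R(u) = 3 - u (R(u) = 4 - (1 + u) = 4 + (-1 - u) = 3 - u)
s = -639 (s = 9 - (3 - 1*(-5))*(-9)*(-9) = 9 - (3 + 5)*(-9)*(-9) = 9 - 8*(-9)*(-9) = 9 - (-72)*(-9) = 9 - 1*648 = 9 - 648 = -639)
-s = -1*(-639) = 639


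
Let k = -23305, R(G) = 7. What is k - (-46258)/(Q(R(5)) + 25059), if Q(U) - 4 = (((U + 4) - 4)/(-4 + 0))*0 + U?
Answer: -292105046/12535 ≈ -23303.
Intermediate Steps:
Q(U) = 4 + U (Q(U) = 4 + ((((U + 4) - 4)/(-4 + 0))*0 + U) = 4 + ((((4 + U) - 4)/(-4))*0 + U) = 4 + ((U*(-¼))*0 + U) = 4 + (-U/4*0 + U) = 4 + (0 + U) = 4 + U)
k - (-46258)/(Q(R(5)) + 25059) = -23305 - (-46258)/((4 + 7) + 25059) = -23305 - (-46258)/(11 + 25059) = -23305 - (-46258)/25070 = -23305 - 1*(-23129/12535) = -23305 + 23129/12535 = -292105046/12535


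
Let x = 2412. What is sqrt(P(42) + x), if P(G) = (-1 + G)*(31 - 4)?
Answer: 3*sqrt(391) ≈ 59.321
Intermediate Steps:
P(G) = -27 + 27*G (P(G) = (-1 + G)*27 = -27 + 27*G)
sqrt(P(42) + x) = sqrt((-27 + 27*42) + 2412) = sqrt((-27 + 1134) + 2412) = sqrt(1107 + 2412) = sqrt(3519) = 3*sqrt(391)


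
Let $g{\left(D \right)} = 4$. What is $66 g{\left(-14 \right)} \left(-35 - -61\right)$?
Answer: $6864$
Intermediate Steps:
$66 g{\left(-14 \right)} \left(-35 - -61\right) = 66 \cdot 4 \left(-35 - -61\right) = 264 \left(-35 + 61\right) = 264 \cdot 26 = 6864$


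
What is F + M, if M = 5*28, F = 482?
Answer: 622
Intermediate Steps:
M = 140
F + M = 482 + 140 = 622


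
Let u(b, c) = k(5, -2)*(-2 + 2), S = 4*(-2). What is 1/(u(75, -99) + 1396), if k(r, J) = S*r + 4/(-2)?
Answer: 1/1396 ≈ 0.00071633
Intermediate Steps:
S = -8
k(r, J) = -2 - 8*r (k(r, J) = -8*r + 4/(-2) = -8*r + 4*(-½) = -8*r - 2 = -2 - 8*r)
u(b, c) = 0 (u(b, c) = (-2 - 8*5)*(-2 + 2) = (-2 - 40)*0 = -42*0 = 0)
1/(u(75, -99) + 1396) = 1/(0 + 1396) = 1/1396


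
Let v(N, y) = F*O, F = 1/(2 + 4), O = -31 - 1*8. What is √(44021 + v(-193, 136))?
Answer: 3*√19562/2 ≈ 209.80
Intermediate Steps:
O = -39 (O = -31 - 8 = -39)
F = ⅙ (F = 1/6 = ⅙ ≈ 0.16667)
v(N, y) = -13/2 (v(N, y) = (⅙)*(-39) = -13/2)
√(44021 + v(-193, 136)) = √(44021 - 13/2) = √(88029/2) = 3*√19562/2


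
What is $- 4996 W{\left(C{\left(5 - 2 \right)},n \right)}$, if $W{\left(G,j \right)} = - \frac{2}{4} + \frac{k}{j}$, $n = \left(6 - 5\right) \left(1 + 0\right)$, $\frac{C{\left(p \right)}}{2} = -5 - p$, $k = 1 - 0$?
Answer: $-2498$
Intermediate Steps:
$k = 1$ ($k = 1 + 0 = 1$)
$C{\left(p \right)} = -10 - 2 p$ ($C{\left(p \right)} = 2 \left(-5 - p\right) = -10 - 2 p$)
$n = 1$ ($n = 1 \cdot 1 = 1$)
$W{\left(G,j \right)} = - \frac{1}{2} + \frac{1}{j}$ ($W{\left(G,j \right)} = - \frac{2}{4} + 1 \frac{1}{j} = \left(-2\right) \frac{1}{4} + \frac{1}{j} = - \frac{1}{2} + \frac{1}{j}$)
$- 4996 W{\left(C{\left(5 - 2 \right)},n \right)} = - 4996 \frac{2 - 1}{2 \cdot 1} = - 4996 \cdot \frac{1}{2} \cdot 1 \left(2 - 1\right) = - 4996 \cdot \frac{1}{2} \cdot 1 \cdot 1 = \left(-4996\right) \frac{1}{2} = -2498$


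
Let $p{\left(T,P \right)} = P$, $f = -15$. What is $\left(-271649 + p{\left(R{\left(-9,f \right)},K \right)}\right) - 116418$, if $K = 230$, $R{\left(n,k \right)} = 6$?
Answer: $-387837$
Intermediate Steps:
$\left(-271649 + p{\left(R{\left(-9,f \right)},K \right)}\right) - 116418 = \left(-271649 + 230\right) - 116418 = -271419 - 116418 = -387837$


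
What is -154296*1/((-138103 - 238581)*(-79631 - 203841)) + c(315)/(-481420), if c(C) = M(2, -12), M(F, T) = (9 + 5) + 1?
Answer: -10474823019/321285767424776 ≈ -3.2603e-5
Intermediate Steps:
M(F, T) = 15 (M(F, T) = 14 + 1 = 15)
c(C) = 15
-154296*1/((-138103 - 238581)*(-79631 - 203841)) + c(315)/(-481420) = -154296*1/((-138103 - 238581)*(-79631 - 203841)) + 15/(-481420) = -154296/((-283472*(-376684))) + 15*(-1/481420) = -154296/106779366848 - 3/96284 = -154296*1/106779366848 - 3/96284 = -19287/13347420856 - 3/96284 = -10474823019/321285767424776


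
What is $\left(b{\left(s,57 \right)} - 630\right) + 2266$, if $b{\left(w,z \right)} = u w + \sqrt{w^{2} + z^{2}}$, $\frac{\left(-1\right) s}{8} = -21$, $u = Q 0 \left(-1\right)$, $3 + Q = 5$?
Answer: $1636 + 3 \sqrt{3497} \approx 1813.4$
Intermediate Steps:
$Q = 2$ ($Q = -3 + 5 = 2$)
$u = 0$ ($u = 2 \cdot 0 \left(-1\right) = 0 \left(-1\right) = 0$)
$s = 168$ ($s = \left(-8\right) \left(-21\right) = 168$)
$b{\left(w,z \right)} = \sqrt{w^{2} + z^{2}}$ ($b{\left(w,z \right)} = 0 w + \sqrt{w^{2} + z^{2}} = 0 + \sqrt{w^{2} + z^{2}} = \sqrt{w^{2} + z^{2}}$)
$\left(b{\left(s,57 \right)} - 630\right) + 2266 = \left(\sqrt{168^{2} + 57^{2}} - 630\right) + 2266 = \left(\sqrt{28224 + 3249} - 630\right) + 2266 = \left(\sqrt{31473} - 630\right) + 2266 = \left(3 \sqrt{3497} - 630\right) + 2266 = \left(-630 + 3 \sqrt{3497}\right) + 2266 = 1636 + 3 \sqrt{3497}$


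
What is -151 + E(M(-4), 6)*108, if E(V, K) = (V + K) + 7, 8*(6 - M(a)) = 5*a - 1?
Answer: 4369/2 ≈ 2184.5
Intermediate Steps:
M(a) = 49/8 - 5*a/8 (M(a) = 6 - (5*a - 1)/8 = 6 - (-1 + 5*a)/8 = 6 + (⅛ - 5*a/8) = 49/8 - 5*a/8)
E(V, K) = 7 + K + V (E(V, K) = (K + V) + 7 = 7 + K + V)
-151 + E(M(-4), 6)*108 = -151 + (7 + 6 + (49/8 - 5/8*(-4)))*108 = -151 + (7 + 6 + (49/8 + 5/2))*108 = -151 + (7 + 6 + 69/8)*108 = -151 + (173/8)*108 = -151 + 4671/2 = 4369/2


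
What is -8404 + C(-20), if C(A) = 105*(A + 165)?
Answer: 6821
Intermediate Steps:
C(A) = 17325 + 105*A (C(A) = 105*(165 + A) = 17325 + 105*A)
-8404 + C(-20) = -8404 + (17325 + 105*(-20)) = -8404 + (17325 - 2100) = -8404 + 15225 = 6821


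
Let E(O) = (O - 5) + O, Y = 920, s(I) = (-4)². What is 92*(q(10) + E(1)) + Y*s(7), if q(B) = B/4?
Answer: 14674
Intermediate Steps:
s(I) = 16
E(O) = -5 + 2*O (E(O) = (-5 + O) + O = -5 + 2*O)
q(B) = B/4 (q(B) = B*(¼) = B/4)
92*(q(10) + E(1)) + Y*s(7) = 92*((¼)*10 + (-5 + 2*1)) + 920*16 = 92*(5/2 + (-5 + 2)) + 14720 = 92*(5/2 - 3) + 14720 = 92*(-½) + 14720 = -46 + 14720 = 14674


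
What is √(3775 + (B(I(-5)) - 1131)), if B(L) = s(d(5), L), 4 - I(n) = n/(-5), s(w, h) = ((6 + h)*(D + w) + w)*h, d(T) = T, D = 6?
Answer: 2*√739 ≈ 54.369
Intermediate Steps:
s(w, h) = h*(w + (6 + h)*(6 + w)) (s(w, h) = ((6 + h)*(6 + w) + w)*h = (w + (6 + h)*(6 + w))*h = h*(w + (6 + h)*(6 + w)))
I(n) = 4 + n/5 (I(n) = 4 - n/(-5) = 4 - n*(-1)/5 = 4 - (-1)*n/5 = 4 + n/5)
B(L) = L*(71 + 11*L) (B(L) = L*(36 + 6*L + 7*5 + L*5) = L*(36 + 6*L + 35 + 5*L) = L*(71 + 11*L))
√(3775 + (B(I(-5)) - 1131)) = √(3775 + ((4 + (⅕)*(-5))*(71 + 11*(4 + (⅕)*(-5))) - 1131)) = √(3775 + ((4 - 1)*(71 + 11*(4 - 1)) - 1131)) = √(3775 + (3*(71 + 11*3) - 1131)) = √(3775 + (3*(71 + 33) - 1131)) = √(3775 + (3*104 - 1131)) = √(3775 + (312 - 1131)) = √(3775 - 819) = √2956 = 2*√739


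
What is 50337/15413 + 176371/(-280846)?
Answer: 11418538879/4328679398 ≈ 2.6379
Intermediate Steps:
50337/15413 + 176371/(-280846) = 50337*(1/15413) + 176371*(-1/280846) = 50337/15413 - 176371/280846 = 11418538879/4328679398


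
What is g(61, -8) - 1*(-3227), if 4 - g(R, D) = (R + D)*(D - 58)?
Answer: 6729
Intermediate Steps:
g(R, D) = 4 - (-58 + D)*(D + R) (g(R, D) = 4 - (R + D)*(D - 58) = 4 - (D + R)*(-58 + D) = 4 - (-58 + D)*(D + R))
g(61, -8) - 1*(-3227) = (4 - 1*(-8)² + 58*(-8) + 58*61 - 1*(-8)*61) - 1*(-3227) = (4 - 1*64 - 464 + 3538 + 488) + 3227 = (4 - 64 - 464 + 3538 + 488) + 3227 = 3502 + 3227 = 6729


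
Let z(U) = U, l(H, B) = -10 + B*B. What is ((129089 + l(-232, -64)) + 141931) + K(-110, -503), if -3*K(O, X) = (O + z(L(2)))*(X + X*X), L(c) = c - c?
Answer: 28600978/3 ≈ 9.5337e+6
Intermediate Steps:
L(c) = 0
l(H, B) = -10 + B²
K(O, X) = -O*(X + X²)/3 (K(O, X) = -(O + 0)*(X + X*X)/3 = -O*(X + X²)/3)
((129089 + l(-232, -64)) + 141931) + K(-110, -503) = ((129089 + (-10 + (-64)²)) + 141931) - ⅓*(-110)*(-503)*(1 - 503) = ((129089 + (-10 + 4096)) + 141931) - ⅓*(-110)*(-503)*(-502) = ((129089 + 4086) + 141931) + 27775660/3 = (133175 + 141931) + 27775660/3 = 275106 + 27775660/3 = 28600978/3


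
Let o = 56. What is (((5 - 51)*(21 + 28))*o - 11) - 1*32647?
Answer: -158882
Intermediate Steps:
(((5 - 51)*(21 + 28))*o - 11) - 1*32647 = (((5 - 51)*(21 + 28))*56 - 11) - 1*32647 = (-46*49*56 - 11) - 32647 = (-2254*56 - 11) - 32647 = (-126224 - 11) - 32647 = -126235 - 32647 = -158882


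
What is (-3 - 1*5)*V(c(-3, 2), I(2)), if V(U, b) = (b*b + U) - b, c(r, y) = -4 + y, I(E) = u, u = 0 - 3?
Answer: -80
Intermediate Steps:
u = -3
I(E) = -3
V(U, b) = U + b² - b (V(U, b) = (b² + U) - b = (U + b²) - b = U + b² - b)
(-3 - 1*5)*V(c(-3, 2), I(2)) = (-3 - 1*5)*((-4 + 2) + (-3)² - 1*(-3)) = (-3 - 5)*(-2 + 9 + 3) = -8*10 = -80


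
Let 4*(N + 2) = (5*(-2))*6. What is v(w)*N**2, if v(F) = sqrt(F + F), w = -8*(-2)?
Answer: 1156*sqrt(2) ≈ 1634.8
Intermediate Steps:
w = 16
v(F) = sqrt(2)*sqrt(F) (v(F) = sqrt(2*F) = sqrt(2)*sqrt(F))
N = -17 (N = -2 + ((5*(-2))*6)/4 = -2 + (-10*6)/4 = -2 + (1/4)*(-60) = -2 - 15 = -17)
v(w)*N**2 = (sqrt(2)*sqrt(16))*(-17)**2 = (sqrt(2)*4)*289 = (4*sqrt(2))*289 = 1156*sqrt(2)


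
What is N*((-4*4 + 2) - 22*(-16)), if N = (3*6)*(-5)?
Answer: -30420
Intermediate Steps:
N = -90 (N = 18*(-5) = -90)
N*((-4*4 + 2) - 22*(-16)) = -90*((-4*4 + 2) - 22*(-16)) = -90*((-16 + 2) + 352) = -90*(-14 + 352) = -90*338 = -30420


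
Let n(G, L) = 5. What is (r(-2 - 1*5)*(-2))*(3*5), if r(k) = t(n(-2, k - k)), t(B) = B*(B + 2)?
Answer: -1050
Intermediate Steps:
t(B) = B*(2 + B)
r(k) = 35 (r(k) = 5*(2 + 5) = 5*7 = 35)
(r(-2 - 1*5)*(-2))*(3*5) = (35*(-2))*(3*5) = -70*15 = -1050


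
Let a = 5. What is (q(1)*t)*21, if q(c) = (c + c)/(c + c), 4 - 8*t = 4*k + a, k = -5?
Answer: 399/8 ≈ 49.875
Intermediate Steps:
t = 19/8 (t = 1/2 - (4*(-5) + 5)/8 = 1/2 - (-20 + 5)/8 = 1/2 - 1/8*(-15) = 1/2 + 15/8 = 19/8 ≈ 2.3750)
q(c) = 1 (q(c) = (2*c)/((2*c)) = (2*c)*(1/(2*c)) = 1)
(q(1)*t)*21 = (1*(19/8))*21 = (19/8)*21 = 399/8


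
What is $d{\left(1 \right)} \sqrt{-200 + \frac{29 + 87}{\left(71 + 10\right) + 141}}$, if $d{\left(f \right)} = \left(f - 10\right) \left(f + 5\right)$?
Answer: $- \frac{18 i \sqrt{2457762}}{37} \approx - 762.68 i$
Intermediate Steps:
$d{\left(f \right)} = \left(-10 + f\right) \left(5 + f\right)$
$d{\left(1 \right)} \sqrt{-200 + \frac{29 + 87}{\left(71 + 10\right) + 141}} = \left(-50 + 1^{2} - 5\right) \sqrt{-200 + \frac{29 + 87}{\left(71 + 10\right) + 141}} = \left(-50 + 1 - 5\right) \sqrt{-200 + \frac{116}{81 + 141}} = - 54 \sqrt{-200 + \frac{116}{222}} = - 54 \sqrt{-200 + 116 \cdot \frac{1}{222}} = - 54 \sqrt{-200 + \frac{58}{111}} = - 54 \sqrt{- \frac{22142}{111}} = - 54 \frac{i \sqrt{2457762}}{111} = - \frac{18 i \sqrt{2457762}}{37}$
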